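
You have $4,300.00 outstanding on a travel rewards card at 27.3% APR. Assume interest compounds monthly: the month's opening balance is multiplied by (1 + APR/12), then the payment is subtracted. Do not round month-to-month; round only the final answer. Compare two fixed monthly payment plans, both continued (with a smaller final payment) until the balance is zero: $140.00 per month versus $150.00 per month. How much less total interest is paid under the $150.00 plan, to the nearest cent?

Monthly rate r = 27.3%/12 = 2.275% = 0.02275.
At $140.00/mo: n = ⌈−ln(1 − rB₀/P)/ln(1+r)⌉ = 54 payments (last $47.50); total interest = total paid − $4,300.00 = $3,167.50.
At $150.00/mo: 47 payments (last $141.84); total interest $2,741.84.
Interest saved = $3,167.50 − $2,741.84 = $425.66.

$425.66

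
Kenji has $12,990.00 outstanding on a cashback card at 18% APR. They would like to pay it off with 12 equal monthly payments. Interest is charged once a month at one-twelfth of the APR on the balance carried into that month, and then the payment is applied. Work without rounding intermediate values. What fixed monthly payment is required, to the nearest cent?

Monthly rate r = 18%/12 = 1.5% = 0.015.
Level-payment amortization: P = B₀·r / (1 − (1+r)^(−n)) = 12990.00·0.015 / (1 − 1.015^(−12)).
Denominator 1 − (1+r)^(−12) = 0.163612578.
P = 194.85 / 0.163612578 ≈ 1190.92.

$1,190.92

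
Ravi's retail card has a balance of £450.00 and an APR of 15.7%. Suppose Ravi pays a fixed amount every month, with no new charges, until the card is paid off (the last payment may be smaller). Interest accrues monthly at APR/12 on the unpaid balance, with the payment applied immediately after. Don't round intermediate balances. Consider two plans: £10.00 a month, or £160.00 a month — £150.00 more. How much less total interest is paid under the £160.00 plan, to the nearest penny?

Monthly rate r = 15.7%/12 = 1.30833% = 0.0130833.
At £10.00/mo: n = ⌈−ln(1 − rB₀/P)/ln(1+r)⌉ = 69 payments (last £3.60); total interest = total paid − £450.00 = £233.60.
At £160.00/mo: 3 payments (last £141.59); total interest £11.59.
Interest saved = £233.60 − £11.59 = £222.01.

£222.01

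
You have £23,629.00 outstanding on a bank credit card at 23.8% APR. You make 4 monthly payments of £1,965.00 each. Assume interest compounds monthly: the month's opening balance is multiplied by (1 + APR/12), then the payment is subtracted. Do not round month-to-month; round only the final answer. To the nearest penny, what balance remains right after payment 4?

Monthly rate r = 23.8%/12 = 1.98333% = 0.0198333.
Each month: B ← B·(1+r) − £1,965.00.
Month 1: interest £468.64; balance after payment £22,132.64.
Month 2: interest £438.96; balance after payment £20,606.61.
Month 3: interest £408.70; balance after payment £19,050.30.
Month 4: interest £377.83; balance after payment £17,463.13.

£17,463.13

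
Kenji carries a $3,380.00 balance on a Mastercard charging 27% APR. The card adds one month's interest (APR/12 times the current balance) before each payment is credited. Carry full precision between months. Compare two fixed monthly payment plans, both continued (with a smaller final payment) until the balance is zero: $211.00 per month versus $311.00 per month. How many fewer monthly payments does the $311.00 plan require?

8 fewer payments

Monthly rate r = 27%/12 = 2.25% = 0.0225.
At $211.00/mo: n = ⌈−ln(1 − rB₀/P)/ln(1+r)⌉ = 21 payments (last $18.60); total interest = total paid − $3,380.00 = $858.60.
At $311.00/mo: 13 payments (last $188.30); total interest $540.30.
Payments saved = 21 − 13 = 8.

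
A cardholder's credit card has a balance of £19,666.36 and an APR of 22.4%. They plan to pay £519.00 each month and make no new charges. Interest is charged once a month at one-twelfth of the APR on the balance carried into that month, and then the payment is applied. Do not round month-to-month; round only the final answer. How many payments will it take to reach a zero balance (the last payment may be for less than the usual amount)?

67 payments

Monthly rate r = 22.4%/12 = 1.86667% = 0.0186667.
Recurrence: B ← B·(1+r) − £519.00.
Month 1: interest £367.11; balance after payment £19,514.47.
Month 2: interest £364.27; balance after payment £19,359.74.
Closed form: n = −ln(1 − rB₀/P)/ln(1+r) = −ln(0.29267)/ln(1.01867) ≈ 66.437, so the balance reaches zero during payment 67.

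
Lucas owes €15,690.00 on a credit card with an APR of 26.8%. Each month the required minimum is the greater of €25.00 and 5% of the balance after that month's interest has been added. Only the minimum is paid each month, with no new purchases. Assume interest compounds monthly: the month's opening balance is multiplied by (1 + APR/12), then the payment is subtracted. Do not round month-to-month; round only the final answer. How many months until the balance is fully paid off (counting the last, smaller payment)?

Monthly rate r = 26.8%/12 = 2.23333% = 0.0223333.
While 5% of the post-interest balance exceeds €25.00, each month B ← (B·(1+r))·(1 − 0.05), i.e. B shrinks by the factor (1+r)·0.95 = 0.97122.
This holds for months 1–119. Entering month 120 the balance is €485.56; 5% of the post-interest balance is now below €25.00, so the flat €25.00 minimum applies from here.
From month 120 a fixed €25.00 at rate r clears €485.56 in 26 more payments. Total: 119 + 26 = 145 months.

145 months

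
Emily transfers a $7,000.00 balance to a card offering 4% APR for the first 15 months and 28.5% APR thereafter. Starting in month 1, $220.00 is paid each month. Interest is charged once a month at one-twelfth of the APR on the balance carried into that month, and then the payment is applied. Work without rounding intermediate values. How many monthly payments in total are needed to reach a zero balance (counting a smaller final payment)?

39 payments

Promo months 1–15 at r₀ = 4%/12 = 0.00333333; months 16+ at r₁ = 28.5%/12 = 0.02375.
After month 15: iterate B ← B·(1+r₀) − $220.00 for 15 months → $3,980.16.
Then at r₁ with $220.00/mo: n₂ = −ln(1 − r₁·B/P)/ln(1+r₁) ≈ 23.92 → 24 more payments.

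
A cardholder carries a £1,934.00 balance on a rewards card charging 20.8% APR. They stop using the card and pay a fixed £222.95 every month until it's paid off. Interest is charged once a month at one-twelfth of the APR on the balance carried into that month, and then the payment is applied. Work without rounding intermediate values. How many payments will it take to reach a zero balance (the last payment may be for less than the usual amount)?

10 months

Monthly rate r = 20.8%/12 = 1.73333% = 0.0173333.
Recurrence: B ← B·(1+r) − £222.95.
Month 1: interest £33.52; balance after payment £1,744.57.
Month 2: interest £30.24; balance after payment £1,551.86.
Closed form: n = −ln(1 − rB₀/P)/ln(1+r) = −ln(0.84964)/ln(1.01733) ≈ 9.482, so the balance reaches zero during payment 10.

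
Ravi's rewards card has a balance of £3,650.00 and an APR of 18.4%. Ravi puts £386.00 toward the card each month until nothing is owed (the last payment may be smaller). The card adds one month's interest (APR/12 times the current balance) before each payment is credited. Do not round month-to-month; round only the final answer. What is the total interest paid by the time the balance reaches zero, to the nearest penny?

£324.10

Monthly rate r = 18.4%/12 = 1.53333% = 0.0153333.
Payoff takes n = ⌈−ln(1 − rB₀/P)/ln(1+r)⌉ = ⌈10.294⌉ = 11 payments; the last is £114.10.
Total paid = 10·£386.00 + £114.10 = £3,974.10.
Total interest = total paid − principal = £3,974.10 − £3,650.00 = £324.10.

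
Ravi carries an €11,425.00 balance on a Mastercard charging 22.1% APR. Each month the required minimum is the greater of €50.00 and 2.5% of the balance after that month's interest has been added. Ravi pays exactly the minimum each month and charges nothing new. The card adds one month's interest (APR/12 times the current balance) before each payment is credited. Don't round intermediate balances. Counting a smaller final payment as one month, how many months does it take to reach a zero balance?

Monthly rate r = 22.1%/12 = 1.84167% = 0.0184167.
While 2.5% of the post-interest balance exceeds €50.00, each month B ← (B·(1+r))·(1 − 0.025), i.e. B shrinks by the factor (1+r)·0.975 = 0.99296.
This holds for months 1–250. Entering month 251 the balance is €1,951.57; 2.5% of the post-interest balance is now below €50.00, so the flat €50.00 minimum applies from here.
From month 251 a fixed €50.00 at rate r clears €1,951.57 in 70 more payments. Total: 250 + 70 = 320 months.

320 months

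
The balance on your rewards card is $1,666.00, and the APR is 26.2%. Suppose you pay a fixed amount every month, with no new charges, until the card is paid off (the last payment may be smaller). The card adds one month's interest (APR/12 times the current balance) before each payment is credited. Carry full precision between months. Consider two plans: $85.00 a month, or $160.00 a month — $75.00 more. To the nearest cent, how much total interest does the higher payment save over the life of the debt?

Monthly rate r = 26.2%/12 = 2.18333% = 0.0218333.
At $85.00/mo: n = ⌈−ln(1 − rB₀/P)/ln(1+r)⌉ = 26 payments (last $73.07); total interest = total paid − $1,666.00 = $532.07.
At $160.00/mo: 12 payments (last $150.72); total interest $244.72.
Interest saved = $532.07 − $244.72 = $287.35.

$287.35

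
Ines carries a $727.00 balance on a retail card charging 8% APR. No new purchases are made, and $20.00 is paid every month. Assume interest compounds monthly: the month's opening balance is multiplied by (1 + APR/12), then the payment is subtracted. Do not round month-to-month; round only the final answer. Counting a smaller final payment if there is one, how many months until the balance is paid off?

Monthly rate r = 8%/12 = 0.666667% = 0.00666667.
Recurrence: B ← B·(1+r) − $20.00.
Month 1: interest $4.85; balance after payment $711.85.
Month 2: interest $4.75; balance after payment $696.59.
Closed form: n = −ln(1 − rB₀/P)/ln(1+r) = −ln(0.75767)/ln(1.00667) ≈ 41.765, so the balance reaches zero during payment 42.

42 months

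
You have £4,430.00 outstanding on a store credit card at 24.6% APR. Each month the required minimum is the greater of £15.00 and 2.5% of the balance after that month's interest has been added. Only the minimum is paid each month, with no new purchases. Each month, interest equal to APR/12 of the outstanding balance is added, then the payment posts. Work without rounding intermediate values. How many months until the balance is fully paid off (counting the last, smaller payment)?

483 months

Monthly rate r = 24.6%/12 = 2.05% = 0.0205.
While 2.5% of the post-interest balance exceeds £15.00, each month B ← (B·(1+r))·(1 − 0.025), i.e. B shrinks by the factor (1+r)·0.975 = 0.99499.
This holds for months 1–402. Entering month 403 the balance is £587.61; 2.5% of the post-interest balance is now below £15.00, so the flat £15.00 minimum applies from here.
From month 403 a fixed £15.00 at rate r clears £587.61 in 81 more payments. Total: 402 + 81 = 483 months.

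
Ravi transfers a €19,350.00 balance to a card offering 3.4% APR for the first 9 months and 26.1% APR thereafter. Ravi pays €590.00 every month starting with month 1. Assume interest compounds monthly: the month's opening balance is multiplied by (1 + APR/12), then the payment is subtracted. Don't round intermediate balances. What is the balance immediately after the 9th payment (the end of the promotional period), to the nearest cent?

€14,478.47

Promo months 1–9 at r₀ = 3.4%/12 = 0.00283333; months 10+ at r₁ = 26.1%/12 = 0.02175.
After month 9: iterate B ← B·(1+r₀) − €590.00 for 9 months → €14,478.47.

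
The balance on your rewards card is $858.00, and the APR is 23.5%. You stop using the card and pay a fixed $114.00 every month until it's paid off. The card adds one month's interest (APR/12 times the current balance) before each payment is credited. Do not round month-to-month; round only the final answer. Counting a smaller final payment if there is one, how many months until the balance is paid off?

9 payments

Monthly rate r = 23.5%/12 = 1.95833% = 0.0195833.
Recurrence: B ← B·(1+r) − $114.00.
Month 1: interest $16.80; balance after payment $760.80.
Month 2: interest $14.90; balance after payment $661.70.
Closed form: n = −ln(1 − rB₀/P)/ln(1+r) = −ln(0.85261)/ln(1.01958) ≈ 8.222, so the balance reaches zero during payment 9.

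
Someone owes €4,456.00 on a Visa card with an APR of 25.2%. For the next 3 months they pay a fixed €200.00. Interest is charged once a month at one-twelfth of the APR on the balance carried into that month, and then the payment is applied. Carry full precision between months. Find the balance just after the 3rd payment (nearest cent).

€4,129.98

Monthly rate r = 25.2%/12 = 2.1% = 0.021.
Each month: B ← B·(1+r) − €200.00.
Month 1: interest €93.58; balance after payment €4,349.58.
Month 2: interest €91.34; balance after payment €4,240.92.
Month 3: interest €89.06; balance after payment €4,129.98.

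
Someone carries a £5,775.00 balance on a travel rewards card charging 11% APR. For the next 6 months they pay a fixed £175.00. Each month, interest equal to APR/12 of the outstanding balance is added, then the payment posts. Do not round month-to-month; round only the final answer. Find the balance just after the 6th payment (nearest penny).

Monthly rate r = 11%/12 = 0.916667% = 0.00916667.
Each month: B ← B·(1+r) − £175.00.
Month 1: interest £52.94; balance after payment £5,652.94.
Month 2: interest £51.82; balance after payment £5,529.76.
Month 3: interest £50.69; balance after payment £5,405.45.
Month 4: interest £49.55; balance after payment £5,280.00.
Month 5: interest £48.40; balance after payment £5,153.40.
Month 6: interest £47.24; balance after payment £5,025.63.

£5,025.63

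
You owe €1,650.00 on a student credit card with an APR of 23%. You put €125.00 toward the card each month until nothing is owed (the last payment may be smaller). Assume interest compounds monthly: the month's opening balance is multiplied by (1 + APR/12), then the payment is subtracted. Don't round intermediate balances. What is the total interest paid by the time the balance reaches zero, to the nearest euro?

€271

Monthly rate r = 23%/12 = 1.91667% = 0.0191667.
Payoff takes n = ⌈−ln(1 − rB₀/P)/ln(1+r)⌉ = ⌈15.364⌉ = 16 payments; the last is €45.77.
Total paid = 15·€125.00 + €45.77 = €1,920.77.
Total interest = total paid − principal = €1,920.77 − €1,650.00 = €270.77.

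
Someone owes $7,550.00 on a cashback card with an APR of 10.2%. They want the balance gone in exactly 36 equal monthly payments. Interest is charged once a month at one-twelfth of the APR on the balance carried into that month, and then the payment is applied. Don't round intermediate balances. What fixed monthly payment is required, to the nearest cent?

Monthly rate r = 10.2%/12 = 0.85% = 0.0085.
Level-payment amortization: P = B₀·r / (1 − (1+r)^(−n)) = 7550.00·0.0085 / (1 − 1.0085^(−36)).
Denominator 1 − (1+r)^(−36) = 0.262660486.
P = 64.175 / 0.262660486 ≈ 244.33.

$244.33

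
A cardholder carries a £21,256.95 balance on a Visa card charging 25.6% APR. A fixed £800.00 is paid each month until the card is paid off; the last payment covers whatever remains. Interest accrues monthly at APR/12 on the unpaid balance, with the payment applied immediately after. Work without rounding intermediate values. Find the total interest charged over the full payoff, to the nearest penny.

Monthly rate r = 25.6%/12 = 2.13333% = 0.0213333.
Payoff takes n = ⌈−ln(1 − rB₀/P)/ln(1+r)⌉ = ⌈39.636⌉ = 40 payments; the last is £510.79.
Total paid = 39·£800.00 + £510.79 = £31,710.79.
Total interest = total paid − principal = £31,710.79 − £21,256.95 = £10,453.84.

£10,453.84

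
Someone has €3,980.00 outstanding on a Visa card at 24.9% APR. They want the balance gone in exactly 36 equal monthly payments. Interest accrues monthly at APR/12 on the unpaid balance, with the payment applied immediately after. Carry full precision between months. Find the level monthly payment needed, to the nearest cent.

€158.03

Monthly rate r = 24.9%/12 = 2.075% = 0.02075.
Level-payment amortization: P = B₀·r / (1 − (1+r)^(−n)) = 3980.00·0.02075 / (1 − 1.02075^(−36)).
Denominator 1 − (1+r)^(−36) = 0.522578459.
P = 82.585 / 0.522578459 ≈ 158.03.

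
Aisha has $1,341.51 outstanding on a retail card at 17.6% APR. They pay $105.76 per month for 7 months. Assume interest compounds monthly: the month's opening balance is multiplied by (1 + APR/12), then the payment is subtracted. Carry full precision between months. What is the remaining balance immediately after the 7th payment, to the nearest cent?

$711.75

Monthly rate r = 17.6%/12 = 1.46667% = 0.0146667.
Each month: B ← B·(1+r) − $105.76.
Month 1: interest $19.68; balance after payment $1,255.43.
Month 2: interest $18.41; balance after payment $1,168.08.
Month 3: interest $17.13; balance after payment $1,079.45.
Month 4: interest $15.83; balance after payment $989.52.
Month 5: interest $14.51; balance after payment $898.28.
Month 6: interest $13.17; balance after payment $805.69.
Month 7: interest $11.82; balance after payment $711.75.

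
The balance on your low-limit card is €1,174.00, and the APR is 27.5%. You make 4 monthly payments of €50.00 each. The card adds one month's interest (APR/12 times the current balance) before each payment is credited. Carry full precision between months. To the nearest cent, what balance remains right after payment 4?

€1,078.39

Monthly rate r = 27.5%/12 = 2.29167% = 0.0229167.
Each month: B ← B·(1+r) − €50.00.
Month 1: interest €26.90; balance after payment €1,150.90.
Month 2: interest €26.37; balance after payment €1,127.28.
Month 3: interest €25.83; balance after payment €1,103.11.
Month 4: interest €25.28; balance after payment €1,078.39.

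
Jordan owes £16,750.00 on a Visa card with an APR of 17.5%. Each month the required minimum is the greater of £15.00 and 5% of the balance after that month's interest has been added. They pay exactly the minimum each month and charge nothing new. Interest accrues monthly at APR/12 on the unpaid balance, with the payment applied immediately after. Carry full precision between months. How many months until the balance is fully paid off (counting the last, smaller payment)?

134 months

Monthly rate r = 17.5%/12 = 1.45833% = 0.0145833.
While 5% of the post-interest balance exceeds £15.00, each month B ← (B·(1+r))·(1 − 0.05), i.e. B shrinks by the factor (1+r)·0.95 = 0.96385.
This holds for months 1–110. Entering month 111 the balance is £291.92; 5% of the post-interest balance is now below £15.00, so the flat £15.00 minimum applies from here.
From month 111 a fixed £15.00 at rate r clears £291.92 in 24 more payments. Total: 110 + 24 = 134 months.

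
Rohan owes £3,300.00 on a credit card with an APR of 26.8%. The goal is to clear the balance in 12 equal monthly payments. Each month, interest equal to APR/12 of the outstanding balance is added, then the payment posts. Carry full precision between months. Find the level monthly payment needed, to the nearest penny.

£316.54

Monthly rate r = 26.8%/12 = 2.23333% = 0.0223333.
Level-payment amortization: P = B₀·r / (1 − (1+r)^(−n)) = 3300.00·0.0223333 / (1 − 1.02233^(−12)).
Denominator 1 − (1+r)^(−12) = 0.232833297.
P = 73.7 / 0.232833297 ≈ 316.54.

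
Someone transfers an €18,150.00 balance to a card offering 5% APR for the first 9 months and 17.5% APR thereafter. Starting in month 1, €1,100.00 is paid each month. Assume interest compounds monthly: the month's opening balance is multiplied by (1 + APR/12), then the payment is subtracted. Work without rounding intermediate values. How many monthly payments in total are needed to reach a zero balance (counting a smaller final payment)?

Promo months 1–9 at r₀ = 5%/12 = 0.00416667; months 10+ at r₁ = 17.5%/12 = 0.0145833.
After month 9: iterate B ← B·(1+r₀) − €1,100.00 for 9 months → €8,775.47.
Then at r₁ with €1,100.00/mo: n₂ = −ln(1 − r₁·B/P)/ln(1+r₁) ≈ 8.54 → 9 more payments.

18 payments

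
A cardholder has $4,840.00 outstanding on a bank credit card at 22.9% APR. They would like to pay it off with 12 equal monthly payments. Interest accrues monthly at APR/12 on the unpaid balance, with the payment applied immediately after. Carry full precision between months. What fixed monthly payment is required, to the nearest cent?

$455.10

Monthly rate r = 22.9%/12 = 1.90833% = 0.0190833.
Level-payment amortization: P = B₀·r / (1 − (1+r)^(−n)) = 4840.00·0.0190833 / (1 − 1.01908^(−12)).
Denominator 1 − (1+r)^(−12) = 0.202953585.
P = 92.3633 / 0.202953585 ≈ 455.10.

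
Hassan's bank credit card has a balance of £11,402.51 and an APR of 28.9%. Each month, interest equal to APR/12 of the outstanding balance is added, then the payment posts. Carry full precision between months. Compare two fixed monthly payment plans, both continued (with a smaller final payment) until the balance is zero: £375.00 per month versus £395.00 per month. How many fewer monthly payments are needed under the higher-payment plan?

Monthly rate r = 28.9%/12 = 2.40833% = 0.0240833.
At £375.00/mo: n = ⌈−ln(1 − rB₀/P)/ln(1+r)⌉ = 56 payments (last £142.60); total interest = total paid − £11,402.51 = £9,365.09.
At £395.00/mo: 50 payments (last £366.40); total interest £8,318.89.
Payments saved = 56 − 50 = 6.

6 fewer payments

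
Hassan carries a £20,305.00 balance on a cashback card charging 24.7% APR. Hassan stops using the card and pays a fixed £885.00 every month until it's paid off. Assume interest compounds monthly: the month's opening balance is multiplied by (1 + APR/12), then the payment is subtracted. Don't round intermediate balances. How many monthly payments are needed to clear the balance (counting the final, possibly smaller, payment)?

Monthly rate r = 24.7%/12 = 2.05833% = 0.0205833.
Recurrence: B ← B·(1+r) − £885.00.
Month 1: interest £417.94; balance after payment £19,837.94.
Month 2: interest £408.33; balance after payment £19,361.28.
Closed form: n = −ln(1 − rB₀/P)/ln(1+r) = −ln(0.52775)/ln(1.02058) ≈ 31.370, so the balance reaches zero during payment 32.

32 months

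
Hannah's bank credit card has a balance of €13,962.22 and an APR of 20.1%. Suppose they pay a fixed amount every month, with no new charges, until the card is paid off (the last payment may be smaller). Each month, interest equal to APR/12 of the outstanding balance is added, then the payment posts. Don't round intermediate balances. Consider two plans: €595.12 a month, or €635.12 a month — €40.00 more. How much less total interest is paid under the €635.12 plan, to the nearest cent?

€324.94

Monthly rate r = 20.1%/12 = 1.675% = 0.01675.
At €595.12/mo: n = ⌈−ln(1 − rB₀/P)/ln(1+r)⌉ = 31 payments (last €30.59); total interest = total paid − €13,962.22 = €3,921.97.
At €635.12/mo: 28 payments (last €411.01); total interest €3,597.03.
Interest saved = €3,921.97 − €3,597.03 = €324.94.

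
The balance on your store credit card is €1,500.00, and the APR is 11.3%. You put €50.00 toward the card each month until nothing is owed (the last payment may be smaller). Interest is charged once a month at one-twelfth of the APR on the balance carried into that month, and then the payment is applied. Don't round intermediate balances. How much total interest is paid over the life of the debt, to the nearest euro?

€271

Monthly rate r = 11.3%/12 = 0.941667% = 0.00941667.
Payoff takes n = ⌈−ln(1 − rB₀/P)/ln(1+r)⌉ = ⌈35.420⌉ = 36 payments; the last is €21.08.
Total paid = 35·€50.00 + €21.08 = €1,771.08.
Total interest = total paid − principal = €1,771.08 − €1,500.00 = €271.08.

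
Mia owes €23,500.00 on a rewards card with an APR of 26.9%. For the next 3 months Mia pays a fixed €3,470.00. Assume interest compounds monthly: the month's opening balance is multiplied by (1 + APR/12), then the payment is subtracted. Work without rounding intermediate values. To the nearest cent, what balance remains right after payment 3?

€14,470.97

Monthly rate r = 26.9%/12 = 2.24167% = 0.0224167.
Each month: B ← B·(1+r) − €3,470.00.
Month 1: interest €526.79; balance after payment €20,556.79.
Month 2: interest €460.81; balance after payment €17,547.61.
Month 3: interest €393.36; balance after payment €14,470.97.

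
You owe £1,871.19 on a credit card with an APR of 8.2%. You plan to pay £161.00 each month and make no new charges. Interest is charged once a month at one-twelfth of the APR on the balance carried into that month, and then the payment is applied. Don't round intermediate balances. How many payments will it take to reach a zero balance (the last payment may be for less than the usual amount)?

13 months

Monthly rate r = 8.2%/12 = 0.683333% = 0.00683333.
Recurrence: B ← B·(1+r) − £161.00.
Month 1: interest £12.79; balance after payment £1,722.98.
Month 2: interest £11.77; balance after payment £1,573.75.
Closed form: n = −ln(1 − rB₀/P)/ln(1+r) = −ln(0.92058)/ln(1.00683) ≈ 12.151, so the balance reaches zero during payment 13.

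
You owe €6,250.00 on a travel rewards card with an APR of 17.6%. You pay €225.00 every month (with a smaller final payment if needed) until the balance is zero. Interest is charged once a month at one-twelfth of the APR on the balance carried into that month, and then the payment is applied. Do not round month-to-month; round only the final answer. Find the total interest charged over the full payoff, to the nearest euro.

€1,836

Monthly rate r = 17.6%/12 = 1.46667% = 0.0146667.
Payoff takes n = ⌈−ln(1 − rB₀/P)/ln(1+r)⌉ = ⌈35.937⌉ = 36 payments; the last is €210.92.
Total paid = 35·€225.00 + €210.92 = €8,085.92.
Total interest = total paid − principal = €8,085.92 − €6,250.00 = €1,835.92.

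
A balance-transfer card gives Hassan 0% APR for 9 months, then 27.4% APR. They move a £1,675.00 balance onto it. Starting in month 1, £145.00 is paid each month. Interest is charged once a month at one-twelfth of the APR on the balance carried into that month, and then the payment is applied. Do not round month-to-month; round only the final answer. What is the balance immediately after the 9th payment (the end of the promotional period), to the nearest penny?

Promo months 1–9 at r₀ = 0%/12 = 0; months 10+ at r₁ = 27.4%/12 = 0.0228333.
After month 9 (no interest yet): B = £1,675.00 − 9·£145.00 = £370.00.

£370.00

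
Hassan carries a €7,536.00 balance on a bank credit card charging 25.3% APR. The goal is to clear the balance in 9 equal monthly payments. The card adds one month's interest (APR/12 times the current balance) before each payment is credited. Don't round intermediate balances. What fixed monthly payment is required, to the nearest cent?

€928.06

Monthly rate r = 25.3%/12 = 2.10833% = 0.0210833.
Level-payment amortization: P = B₀·r / (1 − (1+r)^(−n)) = 7536.00·0.0210833 / (1 − 1.02108^(−9)).
Denominator 1 − (1+r)^(−9) = 0.17120082.
P = 158.884 / 0.17120082 ≈ 928.06.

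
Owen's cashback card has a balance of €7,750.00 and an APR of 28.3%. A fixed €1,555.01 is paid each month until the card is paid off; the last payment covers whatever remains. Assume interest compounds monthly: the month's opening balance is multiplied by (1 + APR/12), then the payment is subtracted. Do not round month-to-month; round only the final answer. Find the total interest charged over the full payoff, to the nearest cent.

Monthly rate r = 28.3%/12 = 2.35833% = 0.0235833.
Payoff takes n = ⌈−ln(1 − rB₀/P)/ln(1+r)⌉ = ⌈5.364⌉ = 6 payments; the last is €570.61.
Total paid = 5·€1,555.01 + €570.61 = €8,345.66.
Total interest = total paid − principal = €8,345.66 − €7,750.00 = €595.66.

€595.66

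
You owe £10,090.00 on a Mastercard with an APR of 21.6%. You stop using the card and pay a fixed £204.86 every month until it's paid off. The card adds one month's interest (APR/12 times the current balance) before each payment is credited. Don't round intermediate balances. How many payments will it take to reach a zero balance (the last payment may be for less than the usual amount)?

122 payments

Monthly rate r = 21.6%/12 = 1.8% = 0.018.
Recurrence: B ← B·(1+r) − £204.86.
Month 1: interest £181.62; balance after payment £10,066.76.
Month 2: interest £181.20; balance after payment £10,043.10.
Closed form: n = −ln(1 − rB₀/P)/ln(1+r) = −ln(0.11344)/ln(1.018) ≈ 121.999, so the balance reaches zero during payment 122.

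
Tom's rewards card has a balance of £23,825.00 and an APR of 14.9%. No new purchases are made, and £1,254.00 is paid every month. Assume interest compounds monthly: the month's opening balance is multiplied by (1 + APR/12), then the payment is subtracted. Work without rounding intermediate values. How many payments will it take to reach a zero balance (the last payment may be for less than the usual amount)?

22 months

Monthly rate r = 14.9%/12 = 1.24167% = 0.0124167.
Recurrence: B ← B·(1+r) − £1,254.00.
Month 1: interest £295.83; balance after payment £22,866.83.
Month 2: interest £283.93; balance after payment £21,896.76.
Closed form: n = −ln(1 − rB₀/P)/ln(1+r) = −ln(0.76409)/ln(1.01242) ≈ 21.804, so the balance reaches zero during payment 22.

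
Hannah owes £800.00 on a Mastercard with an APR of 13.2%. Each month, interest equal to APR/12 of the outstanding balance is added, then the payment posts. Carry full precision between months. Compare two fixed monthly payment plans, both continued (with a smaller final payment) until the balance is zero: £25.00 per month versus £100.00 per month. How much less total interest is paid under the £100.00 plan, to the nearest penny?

£149.36

Monthly rate r = 13.2%/12 = 1.1% = 0.011.
At £25.00/mo: n = ⌈−ln(1 − rB₀/P)/ln(1+r)⌉ = 40 payments (last £16.50); total interest = total paid − £800.00 = £191.50.
At £100.00/mo: 9 payments (last £42.14); total interest £42.14.
Interest saved = £191.50 − £42.14 = £149.36.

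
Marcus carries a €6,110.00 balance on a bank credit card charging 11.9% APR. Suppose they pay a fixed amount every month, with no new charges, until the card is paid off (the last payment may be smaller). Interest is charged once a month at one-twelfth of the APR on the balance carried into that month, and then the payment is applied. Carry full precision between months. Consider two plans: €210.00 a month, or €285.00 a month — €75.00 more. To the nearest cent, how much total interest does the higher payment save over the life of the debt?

Monthly rate r = 11.9%/12 = 0.991667% = 0.00991667.
At €210.00/mo: n = ⌈−ln(1 − rB₀/P)/ln(1+r)⌉ = 35 payments (last €104.82); total interest = total paid − €6,110.00 = €1,134.82.
At €285.00/mo: 25 payments (last €63.51); total interest €793.51.
Interest saved = €1,134.82 − €793.51 = €341.31.

€341.31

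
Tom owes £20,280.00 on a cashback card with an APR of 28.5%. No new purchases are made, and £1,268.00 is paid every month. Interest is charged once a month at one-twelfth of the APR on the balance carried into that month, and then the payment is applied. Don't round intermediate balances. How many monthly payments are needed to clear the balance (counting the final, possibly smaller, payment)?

21 months

Monthly rate r = 28.5%/12 = 2.375% = 0.02375.
Recurrence: B ← B·(1+r) − £1,268.00.
Month 1: interest £481.65; balance after payment £19,493.65.
Month 2: interest £462.97; balance after payment £18,688.62.
Closed form: n = −ln(1 − rB₀/P)/ln(1+r) = −ln(0.62015)/ln(1.02375) ≈ 20.356, so the balance reaches zero during payment 21.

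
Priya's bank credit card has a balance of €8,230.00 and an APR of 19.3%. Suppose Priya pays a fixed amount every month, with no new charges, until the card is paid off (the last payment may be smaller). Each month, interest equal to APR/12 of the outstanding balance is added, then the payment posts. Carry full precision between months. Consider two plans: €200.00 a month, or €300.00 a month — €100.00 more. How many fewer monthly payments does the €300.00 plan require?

31 fewer payments

Monthly rate r = 19.3%/12 = 1.60833% = 0.0160833.
At €200.00/mo: n = ⌈−ln(1 − rB₀/P)/ln(1+r)⌉ = 68 payments (last €190.53); total interest = total paid − €8,230.00 = €5,360.53.
At €300.00/mo: 37 payments (last €143.59); total interest €2,713.59.
Payments saved = 68 − 37 = 31.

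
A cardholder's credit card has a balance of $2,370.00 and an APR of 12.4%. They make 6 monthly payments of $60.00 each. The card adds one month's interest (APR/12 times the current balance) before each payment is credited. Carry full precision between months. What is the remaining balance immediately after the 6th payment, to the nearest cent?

$2,151.36

Monthly rate r = 12.4%/12 = 1.03333% = 0.0103333.
Each month: B ← B·(1+r) − $60.00.
Month 1: interest $24.49; balance after payment $2,334.49.
Month 2: interest $24.12; balance after payment $2,298.61.
Month 3: interest $23.75; balance after payment $2,262.37.
Month 4: interest $23.38; balance after payment $2,225.74.
Month 5: interest $23.00; balance after payment $2,188.74.
Month 6: interest $22.62; balance after payment $2,151.36.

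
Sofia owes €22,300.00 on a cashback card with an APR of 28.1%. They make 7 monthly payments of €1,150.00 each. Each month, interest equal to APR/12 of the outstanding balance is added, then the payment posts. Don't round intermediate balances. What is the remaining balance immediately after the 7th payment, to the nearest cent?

€17,584.28

Monthly rate r = 28.1%/12 = 2.34167% = 0.0234167.
Each month: B ← B·(1+r) − €1,150.00.
Month 1: interest €522.19; balance after payment €21,672.19.
Month 2: interest €507.49; balance after payment €21,029.68.
Month 3: interest €492.45; balance after payment €20,372.13.
Month 4: interest €477.05; balance after payment €19,699.17.
Month 5: interest €461.29; balance after payment €19,010.46.
Month 6: interest €445.16; balance after payment €18,305.63.
Month 7: interest €428.66; balance after payment €17,584.28.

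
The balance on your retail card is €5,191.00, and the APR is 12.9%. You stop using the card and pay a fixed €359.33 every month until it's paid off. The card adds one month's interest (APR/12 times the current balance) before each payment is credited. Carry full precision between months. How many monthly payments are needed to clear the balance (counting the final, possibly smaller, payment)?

16 months

Monthly rate r = 12.9%/12 = 1.075% = 0.01075.
Recurrence: B ← B·(1+r) − €359.33.
Month 1: interest €55.80; balance after payment €4,887.47.
Month 2: interest €52.54; balance after payment €4,580.68.
Closed form: n = −ln(1 − rB₀/P)/ln(1+r) = −ln(0.8447)/ln(1.01075) ≈ 15.784, so the balance reaches zero during payment 16.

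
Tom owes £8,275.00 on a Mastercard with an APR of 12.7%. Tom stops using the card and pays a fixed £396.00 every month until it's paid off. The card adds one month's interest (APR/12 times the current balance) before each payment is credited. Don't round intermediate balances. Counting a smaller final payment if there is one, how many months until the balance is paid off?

24 payments

Monthly rate r = 12.7%/12 = 1.05833% = 0.0105833.
Recurrence: B ← B·(1+r) − £396.00.
Month 1: interest £87.58; balance after payment £7,966.58.
Month 2: interest £84.31; balance after payment £7,654.89.
Closed form: n = −ln(1 − rB₀/P)/ln(1+r) = −ln(0.77885)/ln(1.01058) ≈ 23.741, so the balance reaches zero during payment 24.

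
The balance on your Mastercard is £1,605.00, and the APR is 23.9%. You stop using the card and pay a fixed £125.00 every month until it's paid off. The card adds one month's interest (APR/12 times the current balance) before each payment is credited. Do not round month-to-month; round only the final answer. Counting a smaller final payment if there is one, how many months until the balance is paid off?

Monthly rate r = 23.9%/12 = 1.99167% = 0.0199167.
Recurrence: B ← B·(1+r) − £125.00.
Month 1: interest £31.97; balance after payment £1,511.97.
Month 2: interest £30.11; balance after payment £1,417.08.
Closed form: n = −ln(1 − rB₀/P)/ln(1+r) = −ln(0.74427)/ln(1.01992) ≈ 14.977, so the balance reaches zero during payment 15.

15 months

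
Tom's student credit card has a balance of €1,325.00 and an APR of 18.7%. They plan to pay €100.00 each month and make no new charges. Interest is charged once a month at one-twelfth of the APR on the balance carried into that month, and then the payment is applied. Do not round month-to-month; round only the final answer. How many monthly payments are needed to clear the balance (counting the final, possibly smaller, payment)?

Monthly rate r = 18.7%/12 = 1.55833% = 0.0155833.
Recurrence: B ← B·(1+r) − €100.00.
Month 1: interest €20.65; balance after payment €1,245.65.
Month 2: interest €19.41; balance after payment €1,165.06.
Closed form: n = −ln(1 − rB₀/P)/ln(1+r) = −ln(0.79352)/ln(1.01558) ≈ 14.957, so the balance reaches zero during payment 15.

15 payments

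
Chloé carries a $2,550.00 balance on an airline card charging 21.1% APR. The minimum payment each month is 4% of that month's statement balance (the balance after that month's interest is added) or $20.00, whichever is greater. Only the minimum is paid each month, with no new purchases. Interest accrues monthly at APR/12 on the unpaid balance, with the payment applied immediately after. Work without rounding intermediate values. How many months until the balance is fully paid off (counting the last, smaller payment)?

103 months

Monthly rate r = 21.1%/12 = 1.75833% = 0.0175833.
While 4% of the post-interest balance exceeds $20.00, each month B ← (B·(1+r))·(1 − 0.04), i.e. B shrinks by the factor (1+r)·0.96 = 0.97688.
This holds for months 1–71. Entering month 72 the balance is $484.47; 4% of the post-interest balance is now below $20.00, so the flat $20.00 minimum applies from here.
From month 72 a fixed $20.00 at rate r clears $484.47 in 32 more payments. Total: 71 + 32 = 103 months.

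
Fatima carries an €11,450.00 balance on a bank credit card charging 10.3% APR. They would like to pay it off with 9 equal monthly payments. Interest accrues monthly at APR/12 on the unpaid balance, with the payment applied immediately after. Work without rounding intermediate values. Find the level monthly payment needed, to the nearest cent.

Monthly rate r = 10.3%/12 = 0.858333% = 0.00858333.
Level-payment amortization: P = B₀·r / (1 − (1+r)^(−n)) = 11450.00·0.00858333 / (1 − 1.00858^(−9)).
Denominator 1 − (1+r)^(−9) = 0.0740363998.
P = 98.2792 / 0.0740363998 ≈ 1327.44.

€1,327.44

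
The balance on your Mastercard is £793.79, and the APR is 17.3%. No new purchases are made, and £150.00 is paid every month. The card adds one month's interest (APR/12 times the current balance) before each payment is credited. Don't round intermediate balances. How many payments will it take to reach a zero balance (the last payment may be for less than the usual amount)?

6 months

Monthly rate r = 17.3%/12 = 1.44167% = 0.0144167.
Recurrence: B ← B·(1+r) − £150.00.
Month 1: interest £11.44; balance after payment £655.23.
Month 2: interest £9.45; balance after payment £514.68.
Month 3: interest £7.42; balance after payment £372.10.
Month 4: interest £5.36; balance after payment £227.46.
Month 5: interest £3.28; balance after payment £80.74.
Month 6: interest £1.16; balance after payment £0.00.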